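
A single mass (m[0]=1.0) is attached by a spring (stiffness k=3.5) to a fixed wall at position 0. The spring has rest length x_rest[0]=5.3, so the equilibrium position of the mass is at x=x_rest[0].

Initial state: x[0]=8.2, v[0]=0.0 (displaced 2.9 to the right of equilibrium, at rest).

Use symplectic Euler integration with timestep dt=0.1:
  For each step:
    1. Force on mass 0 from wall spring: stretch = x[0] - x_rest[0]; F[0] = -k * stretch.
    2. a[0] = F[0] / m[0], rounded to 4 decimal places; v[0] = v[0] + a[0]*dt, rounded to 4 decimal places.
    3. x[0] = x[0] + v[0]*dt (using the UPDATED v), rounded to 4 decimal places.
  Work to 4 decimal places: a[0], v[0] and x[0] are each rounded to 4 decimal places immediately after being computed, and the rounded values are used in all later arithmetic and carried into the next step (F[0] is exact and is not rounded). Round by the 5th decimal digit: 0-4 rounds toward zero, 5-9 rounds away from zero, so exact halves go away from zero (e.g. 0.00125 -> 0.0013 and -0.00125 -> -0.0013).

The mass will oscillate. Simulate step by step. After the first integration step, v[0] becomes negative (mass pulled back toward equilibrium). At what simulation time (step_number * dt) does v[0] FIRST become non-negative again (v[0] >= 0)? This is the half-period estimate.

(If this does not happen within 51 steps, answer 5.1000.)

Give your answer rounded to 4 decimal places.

Answer: 1.7000

Derivation:
Step 0: x=[8.2000] v=[0.0000]
Step 1: x=[8.0985] v=[-1.0150]
Step 2: x=[7.8991] v=[-1.9945]
Step 3: x=[7.6087] v=[-2.9042]
Step 4: x=[7.2375] v=[-3.7123]
Step 5: x=[6.7985] v=[-4.3904]
Step 6: x=[6.3070] v=[-4.9149]
Step 7: x=[5.7803] v=[-5.2674]
Step 8: x=[5.2368] v=[-5.4355]
Step 9: x=[4.6955] v=[-5.4134]
Step 10: x=[4.1753] v=[-5.2018]
Step 11: x=[3.6945] v=[-4.8082]
Step 12: x=[3.2699] v=[-4.2463]
Step 13: x=[2.9163] v=[-3.5358]
Step 14: x=[2.6462] v=[-2.7015]
Step 15: x=[2.4689] v=[-1.7727]
Step 16: x=[2.3907] v=[-0.7818]
Step 17: x=[2.4144] v=[0.2365]
First v>=0 after going negative at step 17, time=1.7000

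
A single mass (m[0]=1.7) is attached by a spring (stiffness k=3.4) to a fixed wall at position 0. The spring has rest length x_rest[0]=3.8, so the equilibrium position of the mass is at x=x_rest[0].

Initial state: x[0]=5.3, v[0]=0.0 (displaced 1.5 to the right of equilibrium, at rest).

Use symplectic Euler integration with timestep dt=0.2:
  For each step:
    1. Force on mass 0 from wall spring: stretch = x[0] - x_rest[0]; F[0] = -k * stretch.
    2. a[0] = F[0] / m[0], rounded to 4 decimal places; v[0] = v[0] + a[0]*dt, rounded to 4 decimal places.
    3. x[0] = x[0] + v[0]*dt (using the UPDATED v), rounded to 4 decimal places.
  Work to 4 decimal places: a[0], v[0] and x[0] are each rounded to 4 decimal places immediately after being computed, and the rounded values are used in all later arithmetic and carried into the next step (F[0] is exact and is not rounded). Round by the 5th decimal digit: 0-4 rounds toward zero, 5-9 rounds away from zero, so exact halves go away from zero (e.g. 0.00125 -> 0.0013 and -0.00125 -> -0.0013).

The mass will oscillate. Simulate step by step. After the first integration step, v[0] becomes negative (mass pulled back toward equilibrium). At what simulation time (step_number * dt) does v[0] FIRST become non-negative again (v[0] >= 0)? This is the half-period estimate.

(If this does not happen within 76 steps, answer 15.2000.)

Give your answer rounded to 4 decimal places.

Answer: 2.4000

Derivation:
Step 0: x=[5.3000] v=[0.0000]
Step 1: x=[5.1800] v=[-0.6000]
Step 2: x=[4.9496] v=[-1.1520]
Step 3: x=[4.6272] v=[-1.6118]
Step 4: x=[4.2387] v=[-1.9427]
Step 5: x=[3.8151] v=[-2.1182]
Step 6: x=[3.3903] v=[-2.1242]
Step 7: x=[2.9982] v=[-1.9603]
Step 8: x=[2.6703] v=[-1.6396]
Step 9: x=[2.4328] v=[-1.1877]
Step 10: x=[2.3046] v=[-0.6408]
Step 11: x=[2.2961] v=[-0.0426]
Step 12: x=[2.4079] v=[0.5590]
First v>=0 after going negative at step 12, time=2.4000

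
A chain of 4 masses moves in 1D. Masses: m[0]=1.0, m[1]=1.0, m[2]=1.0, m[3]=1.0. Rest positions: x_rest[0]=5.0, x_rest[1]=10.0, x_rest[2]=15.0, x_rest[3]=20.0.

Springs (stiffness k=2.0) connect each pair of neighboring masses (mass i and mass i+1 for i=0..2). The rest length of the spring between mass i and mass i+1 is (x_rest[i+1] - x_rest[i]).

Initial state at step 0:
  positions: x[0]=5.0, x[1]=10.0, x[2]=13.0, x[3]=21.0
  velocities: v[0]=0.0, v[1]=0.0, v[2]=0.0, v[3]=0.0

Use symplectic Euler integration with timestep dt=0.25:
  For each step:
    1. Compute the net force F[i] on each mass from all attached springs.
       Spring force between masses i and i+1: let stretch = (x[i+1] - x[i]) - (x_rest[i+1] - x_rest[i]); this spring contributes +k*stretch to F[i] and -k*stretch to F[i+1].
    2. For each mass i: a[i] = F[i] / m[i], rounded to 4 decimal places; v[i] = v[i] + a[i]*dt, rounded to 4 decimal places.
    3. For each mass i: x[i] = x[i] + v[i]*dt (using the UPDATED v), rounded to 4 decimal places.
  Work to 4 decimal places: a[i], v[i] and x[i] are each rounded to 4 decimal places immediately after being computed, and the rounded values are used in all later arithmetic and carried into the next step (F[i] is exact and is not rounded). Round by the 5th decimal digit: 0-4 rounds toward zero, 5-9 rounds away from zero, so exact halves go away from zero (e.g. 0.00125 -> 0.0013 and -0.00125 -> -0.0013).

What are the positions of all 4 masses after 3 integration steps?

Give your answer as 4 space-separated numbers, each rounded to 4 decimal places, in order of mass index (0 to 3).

Step 0: x=[5.0000 10.0000 13.0000 21.0000] v=[0.0000 0.0000 0.0000 0.0000]
Step 1: x=[5.0000 9.7500 13.6250 20.6250] v=[0.0000 -1.0000 2.5000 -1.5000]
Step 2: x=[4.9688 9.3906 14.6406 20.0000] v=[-0.1250 -1.4375 4.0625 -2.5000]
Step 3: x=[4.8653 9.1348 15.6699 19.3301] v=[-0.4141 -1.0234 4.1172 -2.6797]

Answer: 4.8653 9.1348 15.6699 19.3301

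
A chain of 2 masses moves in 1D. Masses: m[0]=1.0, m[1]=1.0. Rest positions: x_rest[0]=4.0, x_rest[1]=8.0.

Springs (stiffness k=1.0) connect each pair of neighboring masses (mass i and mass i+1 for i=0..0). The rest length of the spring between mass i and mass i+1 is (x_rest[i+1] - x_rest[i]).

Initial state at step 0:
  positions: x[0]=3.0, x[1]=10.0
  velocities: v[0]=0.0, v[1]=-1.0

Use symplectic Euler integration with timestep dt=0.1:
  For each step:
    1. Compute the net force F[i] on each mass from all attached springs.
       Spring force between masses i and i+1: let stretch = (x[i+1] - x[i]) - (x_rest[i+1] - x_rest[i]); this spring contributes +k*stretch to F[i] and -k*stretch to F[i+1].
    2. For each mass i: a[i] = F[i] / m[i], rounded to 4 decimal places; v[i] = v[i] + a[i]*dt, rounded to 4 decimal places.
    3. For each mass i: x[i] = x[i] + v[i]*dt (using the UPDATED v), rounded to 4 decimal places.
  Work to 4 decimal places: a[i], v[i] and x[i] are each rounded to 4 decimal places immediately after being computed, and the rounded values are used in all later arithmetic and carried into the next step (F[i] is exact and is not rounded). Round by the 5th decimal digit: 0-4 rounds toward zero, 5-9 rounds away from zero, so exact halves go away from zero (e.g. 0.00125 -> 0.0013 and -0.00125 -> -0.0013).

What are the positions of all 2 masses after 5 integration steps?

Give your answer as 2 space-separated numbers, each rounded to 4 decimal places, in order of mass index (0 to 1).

Answer: 3.4098 9.0903

Derivation:
Step 0: x=[3.0000 10.0000] v=[0.0000 -1.0000]
Step 1: x=[3.0300 9.8700] v=[0.3000 -1.3000]
Step 2: x=[3.0884 9.7116] v=[0.5840 -1.5840]
Step 3: x=[3.1730 9.5270] v=[0.8463 -1.8463]
Step 4: x=[3.2812 9.3188] v=[1.0817 -2.0817]
Step 5: x=[3.4098 9.0903] v=[1.2855 -2.2855]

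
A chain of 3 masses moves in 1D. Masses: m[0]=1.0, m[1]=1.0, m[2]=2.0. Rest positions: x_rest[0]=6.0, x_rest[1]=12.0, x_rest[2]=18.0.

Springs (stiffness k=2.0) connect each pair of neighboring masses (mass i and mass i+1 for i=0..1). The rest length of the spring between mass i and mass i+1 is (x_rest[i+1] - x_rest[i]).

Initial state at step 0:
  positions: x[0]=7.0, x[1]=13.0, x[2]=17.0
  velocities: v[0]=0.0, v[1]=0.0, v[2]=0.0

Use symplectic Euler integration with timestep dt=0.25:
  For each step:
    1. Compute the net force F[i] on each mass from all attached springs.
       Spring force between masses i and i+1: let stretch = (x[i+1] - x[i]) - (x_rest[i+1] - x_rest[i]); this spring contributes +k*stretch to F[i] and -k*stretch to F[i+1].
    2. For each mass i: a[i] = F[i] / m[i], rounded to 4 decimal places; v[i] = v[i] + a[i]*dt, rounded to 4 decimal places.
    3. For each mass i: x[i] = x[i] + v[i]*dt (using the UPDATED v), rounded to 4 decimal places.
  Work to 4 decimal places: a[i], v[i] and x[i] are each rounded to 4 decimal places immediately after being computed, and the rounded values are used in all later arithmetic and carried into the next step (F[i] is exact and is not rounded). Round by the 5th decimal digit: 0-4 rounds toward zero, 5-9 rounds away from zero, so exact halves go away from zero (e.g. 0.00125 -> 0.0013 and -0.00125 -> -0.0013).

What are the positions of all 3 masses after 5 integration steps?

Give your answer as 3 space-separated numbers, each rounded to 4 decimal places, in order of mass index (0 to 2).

Step 0: x=[7.0000 13.0000 17.0000] v=[0.0000 0.0000 0.0000]
Step 1: x=[7.0000 12.7500 17.1250] v=[0.0000 -1.0000 0.5000]
Step 2: x=[6.9688 12.3281 17.3516] v=[-0.1250 -1.6875 0.9063]
Step 3: x=[6.8575 11.8643 17.6392] v=[-0.4454 -1.8554 1.1504]
Step 4: x=[6.6220 11.4965 17.9409] v=[-0.9420 -1.4714 1.2067]
Step 5: x=[6.2458 11.3249 18.2148] v=[-1.5048 -0.6865 1.0956]

Answer: 6.2458 11.3249 18.2148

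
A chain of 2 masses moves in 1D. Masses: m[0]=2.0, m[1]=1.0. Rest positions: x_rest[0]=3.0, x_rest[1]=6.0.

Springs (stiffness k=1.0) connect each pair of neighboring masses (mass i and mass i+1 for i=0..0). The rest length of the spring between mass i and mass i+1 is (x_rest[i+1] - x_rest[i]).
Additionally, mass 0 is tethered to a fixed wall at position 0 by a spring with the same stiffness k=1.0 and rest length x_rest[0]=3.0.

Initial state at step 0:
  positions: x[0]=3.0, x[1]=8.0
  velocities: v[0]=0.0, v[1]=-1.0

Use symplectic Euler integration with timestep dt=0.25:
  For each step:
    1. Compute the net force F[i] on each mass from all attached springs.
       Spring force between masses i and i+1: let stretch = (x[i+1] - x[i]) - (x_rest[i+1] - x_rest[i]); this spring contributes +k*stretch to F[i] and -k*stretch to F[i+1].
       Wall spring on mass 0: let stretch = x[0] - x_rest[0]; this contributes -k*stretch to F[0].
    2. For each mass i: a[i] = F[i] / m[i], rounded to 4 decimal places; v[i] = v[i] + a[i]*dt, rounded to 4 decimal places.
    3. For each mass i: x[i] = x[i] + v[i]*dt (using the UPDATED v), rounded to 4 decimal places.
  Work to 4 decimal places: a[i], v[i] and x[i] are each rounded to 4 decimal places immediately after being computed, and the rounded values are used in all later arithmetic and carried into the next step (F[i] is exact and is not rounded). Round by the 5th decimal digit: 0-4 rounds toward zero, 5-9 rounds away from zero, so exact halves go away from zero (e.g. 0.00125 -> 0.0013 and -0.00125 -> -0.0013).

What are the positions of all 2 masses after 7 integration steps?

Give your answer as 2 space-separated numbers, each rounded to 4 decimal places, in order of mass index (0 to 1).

Step 0: x=[3.0000 8.0000] v=[0.0000 -1.0000]
Step 1: x=[3.0625 7.6250] v=[0.2500 -1.5000]
Step 2: x=[3.1719 7.1524] v=[0.4375 -1.8906]
Step 3: x=[3.3066 6.6185] v=[0.5386 -2.1357]
Step 4: x=[3.4414 6.0651] v=[0.5393 -2.2137]
Step 5: x=[3.5507 5.5352] v=[0.4371 -2.1196]
Step 6: x=[3.6110 5.0688] v=[0.2413 -1.8657]
Step 7: x=[3.6040 4.6988] v=[-0.0279 -1.4802]

Answer: 3.6040 4.6988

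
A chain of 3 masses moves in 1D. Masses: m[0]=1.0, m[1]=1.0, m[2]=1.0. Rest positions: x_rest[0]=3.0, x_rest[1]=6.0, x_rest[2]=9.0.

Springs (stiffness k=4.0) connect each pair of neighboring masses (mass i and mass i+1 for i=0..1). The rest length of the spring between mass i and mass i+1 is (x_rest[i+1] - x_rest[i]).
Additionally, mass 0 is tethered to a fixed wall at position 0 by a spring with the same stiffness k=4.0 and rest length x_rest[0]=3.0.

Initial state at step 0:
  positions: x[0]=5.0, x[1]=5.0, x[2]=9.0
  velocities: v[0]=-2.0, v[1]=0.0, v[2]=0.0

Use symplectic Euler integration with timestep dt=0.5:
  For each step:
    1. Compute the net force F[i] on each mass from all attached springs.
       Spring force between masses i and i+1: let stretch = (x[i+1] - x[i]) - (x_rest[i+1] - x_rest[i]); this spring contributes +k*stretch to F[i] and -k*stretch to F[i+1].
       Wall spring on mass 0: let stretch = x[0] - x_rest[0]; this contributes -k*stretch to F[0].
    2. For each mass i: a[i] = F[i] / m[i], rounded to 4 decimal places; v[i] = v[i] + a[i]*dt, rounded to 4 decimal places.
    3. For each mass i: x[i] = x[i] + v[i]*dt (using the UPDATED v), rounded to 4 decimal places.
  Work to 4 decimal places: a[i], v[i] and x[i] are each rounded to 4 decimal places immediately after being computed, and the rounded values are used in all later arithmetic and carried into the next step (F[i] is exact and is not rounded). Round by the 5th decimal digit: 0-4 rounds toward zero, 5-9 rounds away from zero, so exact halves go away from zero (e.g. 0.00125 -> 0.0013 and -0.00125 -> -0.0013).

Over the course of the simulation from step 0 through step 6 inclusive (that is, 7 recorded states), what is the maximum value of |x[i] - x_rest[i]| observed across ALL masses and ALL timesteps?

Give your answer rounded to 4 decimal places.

Answer: 4.0000

Derivation:
Step 0: x=[5.0000 5.0000 9.0000] v=[-2.0000 0.0000 0.0000]
Step 1: x=[-1.0000 9.0000 8.0000] v=[-12.0000 8.0000 -2.0000]
Step 2: x=[4.0000 2.0000 11.0000] v=[10.0000 -14.0000 6.0000]
Step 3: x=[3.0000 6.0000 8.0000] v=[-2.0000 8.0000 -6.0000]
Step 4: x=[2.0000 9.0000 6.0000] v=[-2.0000 6.0000 -4.0000]
Step 5: x=[6.0000 2.0000 10.0000] v=[8.0000 -14.0000 8.0000]
Step 6: x=[0.0000 7.0000 9.0000] v=[-12.0000 10.0000 -2.0000]
Max displacement = 4.0000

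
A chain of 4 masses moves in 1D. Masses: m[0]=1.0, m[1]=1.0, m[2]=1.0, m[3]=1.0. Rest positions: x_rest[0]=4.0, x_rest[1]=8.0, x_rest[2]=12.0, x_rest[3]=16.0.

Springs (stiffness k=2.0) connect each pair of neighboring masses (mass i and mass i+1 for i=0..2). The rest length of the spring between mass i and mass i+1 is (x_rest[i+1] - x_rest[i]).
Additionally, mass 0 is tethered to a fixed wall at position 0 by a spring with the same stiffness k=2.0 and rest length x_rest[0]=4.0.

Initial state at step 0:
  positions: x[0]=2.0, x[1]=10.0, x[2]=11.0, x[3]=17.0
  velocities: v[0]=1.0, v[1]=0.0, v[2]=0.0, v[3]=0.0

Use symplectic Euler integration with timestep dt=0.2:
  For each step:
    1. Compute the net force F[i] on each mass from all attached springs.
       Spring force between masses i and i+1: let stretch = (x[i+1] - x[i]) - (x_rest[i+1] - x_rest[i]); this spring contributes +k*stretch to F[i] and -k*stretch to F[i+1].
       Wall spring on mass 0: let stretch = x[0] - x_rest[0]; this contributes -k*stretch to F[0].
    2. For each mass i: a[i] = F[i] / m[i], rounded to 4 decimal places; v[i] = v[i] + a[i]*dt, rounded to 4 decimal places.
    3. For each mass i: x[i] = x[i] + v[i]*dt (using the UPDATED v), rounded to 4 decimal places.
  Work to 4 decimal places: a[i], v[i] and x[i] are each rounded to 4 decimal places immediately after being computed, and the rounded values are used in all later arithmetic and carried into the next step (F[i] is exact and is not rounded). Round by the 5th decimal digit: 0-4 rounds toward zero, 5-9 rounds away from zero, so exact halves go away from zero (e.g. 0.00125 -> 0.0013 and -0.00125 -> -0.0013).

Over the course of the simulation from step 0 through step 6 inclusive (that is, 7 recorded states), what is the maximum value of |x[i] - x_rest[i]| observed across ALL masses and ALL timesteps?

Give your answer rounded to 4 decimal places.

Answer: 2.2991

Derivation:
Step 0: x=[2.0000 10.0000 11.0000 17.0000] v=[1.0000 0.0000 0.0000 0.0000]
Step 1: x=[2.6800 9.4400 11.4000 16.8400] v=[3.4000 -2.8000 2.0000 -0.8000]
Step 2: x=[3.6864 8.4960 12.0784 16.5648] v=[5.0320 -4.7200 3.3920 -1.3760]
Step 3: x=[4.7827 7.4538 12.8291 16.2507] v=[5.4813 -5.2109 3.7536 -1.5706]
Step 4: x=[5.7100 6.6280 13.4235 15.9829] v=[4.6367 -4.1292 2.9721 -1.3392]
Step 5: x=[6.2540 6.2724 13.6790 15.8303] v=[2.7199 -1.7782 1.2777 -0.7630]
Step 6: x=[6.2991 6.5078 13.5141 15.8256] v=[0.2257 1.1771 -0.8244 -0.0235]
Max displacement = 2.2991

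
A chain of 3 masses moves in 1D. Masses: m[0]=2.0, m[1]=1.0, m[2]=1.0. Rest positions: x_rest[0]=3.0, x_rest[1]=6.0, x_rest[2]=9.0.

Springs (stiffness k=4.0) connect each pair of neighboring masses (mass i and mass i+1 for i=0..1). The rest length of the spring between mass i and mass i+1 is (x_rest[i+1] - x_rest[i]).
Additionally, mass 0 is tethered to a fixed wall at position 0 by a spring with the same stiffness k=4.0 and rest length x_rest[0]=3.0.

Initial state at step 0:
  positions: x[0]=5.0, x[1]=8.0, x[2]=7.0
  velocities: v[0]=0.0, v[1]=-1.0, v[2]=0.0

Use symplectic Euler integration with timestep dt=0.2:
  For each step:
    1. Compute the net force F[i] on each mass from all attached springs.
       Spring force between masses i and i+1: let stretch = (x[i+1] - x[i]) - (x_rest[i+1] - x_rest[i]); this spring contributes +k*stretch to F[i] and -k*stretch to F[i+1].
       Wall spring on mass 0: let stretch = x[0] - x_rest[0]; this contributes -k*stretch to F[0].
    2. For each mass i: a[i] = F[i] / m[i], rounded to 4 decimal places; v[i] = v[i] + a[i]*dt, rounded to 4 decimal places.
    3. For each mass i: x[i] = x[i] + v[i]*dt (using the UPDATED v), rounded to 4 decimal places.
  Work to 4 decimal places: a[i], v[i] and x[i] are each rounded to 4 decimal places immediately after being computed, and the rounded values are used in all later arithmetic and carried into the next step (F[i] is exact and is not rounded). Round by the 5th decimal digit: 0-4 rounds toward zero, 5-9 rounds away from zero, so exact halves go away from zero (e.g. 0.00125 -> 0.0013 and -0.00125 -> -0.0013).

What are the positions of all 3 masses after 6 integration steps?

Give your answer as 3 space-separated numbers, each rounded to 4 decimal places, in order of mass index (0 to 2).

Step 0: x=[5.0000 8.0000 7.0000] v=[0.0000 -1.0000 0.0000]
Step 1: x=[4.8400 7.1600 7.6400] v=[-0.8000 -4.2000 3.2000]
Step 2: x=[4.4784 6.0256 8.6832] v=[-1.8080 -5.6720 5.2160]
Step 3: x=[3.8823 5.0689 9.7812] v=[-2.9805 -4.7837 5.4899]
Step 4: x=[3.0705 4.6763 10.6052] v=[-4.0588 -1.9631 4.1201]
Step 5: x=[2.1416 4.9754 10.9606] v=[-4.6447 1.4954 1.7770]
Step 6: x=[1.2680 5.7787 10.8384] v=[-4.3678 4.0165 -0.6112]

Answer: 1.2680 5.7787 10.8384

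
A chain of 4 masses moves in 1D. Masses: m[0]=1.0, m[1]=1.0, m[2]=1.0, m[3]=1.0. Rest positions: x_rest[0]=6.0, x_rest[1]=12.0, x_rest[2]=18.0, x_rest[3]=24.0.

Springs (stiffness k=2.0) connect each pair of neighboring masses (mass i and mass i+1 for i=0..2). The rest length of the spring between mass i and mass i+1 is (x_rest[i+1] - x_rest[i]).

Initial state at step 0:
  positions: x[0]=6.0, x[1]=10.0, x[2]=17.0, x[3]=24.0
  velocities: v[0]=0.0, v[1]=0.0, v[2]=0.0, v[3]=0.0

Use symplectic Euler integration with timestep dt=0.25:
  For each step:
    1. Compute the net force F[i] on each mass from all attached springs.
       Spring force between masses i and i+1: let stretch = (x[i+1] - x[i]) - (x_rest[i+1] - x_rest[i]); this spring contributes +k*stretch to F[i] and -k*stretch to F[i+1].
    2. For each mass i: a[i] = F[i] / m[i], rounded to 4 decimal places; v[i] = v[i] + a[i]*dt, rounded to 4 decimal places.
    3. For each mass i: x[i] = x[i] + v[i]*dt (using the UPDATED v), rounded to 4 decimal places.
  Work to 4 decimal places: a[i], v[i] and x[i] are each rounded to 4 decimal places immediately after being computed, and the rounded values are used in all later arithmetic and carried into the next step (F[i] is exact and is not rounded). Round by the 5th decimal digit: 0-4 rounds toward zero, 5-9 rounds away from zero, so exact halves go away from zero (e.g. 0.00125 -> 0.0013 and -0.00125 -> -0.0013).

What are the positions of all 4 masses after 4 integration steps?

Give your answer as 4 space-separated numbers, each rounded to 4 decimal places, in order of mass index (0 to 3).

Step 0: x=[6.0000 10.0000 17.0000 24.0000] v=[0.0000 0.0000 0.0000 0.0000]
Step 1: x=[5.7500 10.3750 17.0000 23.8750] v=[-1.0000 1.5000 0.0000 -0.5000]
Step 2: x=[5.3281 11.0000 17.0313 23.6406] v=[-1.6875 2.5000 0.1250 -0.9375]
Step 3: x=[4.8652 11.6699 17.1348 23.3301] v=[-1.8516 2.6797 0.4140 -1.2422]
Step 4: x=[4.5029 12.1724 17.3296 22.9951] v=[-1.4493 2.0098 0.7792 -1.3399]

Answer: 4.5029 12.1724 17.3296 22.9951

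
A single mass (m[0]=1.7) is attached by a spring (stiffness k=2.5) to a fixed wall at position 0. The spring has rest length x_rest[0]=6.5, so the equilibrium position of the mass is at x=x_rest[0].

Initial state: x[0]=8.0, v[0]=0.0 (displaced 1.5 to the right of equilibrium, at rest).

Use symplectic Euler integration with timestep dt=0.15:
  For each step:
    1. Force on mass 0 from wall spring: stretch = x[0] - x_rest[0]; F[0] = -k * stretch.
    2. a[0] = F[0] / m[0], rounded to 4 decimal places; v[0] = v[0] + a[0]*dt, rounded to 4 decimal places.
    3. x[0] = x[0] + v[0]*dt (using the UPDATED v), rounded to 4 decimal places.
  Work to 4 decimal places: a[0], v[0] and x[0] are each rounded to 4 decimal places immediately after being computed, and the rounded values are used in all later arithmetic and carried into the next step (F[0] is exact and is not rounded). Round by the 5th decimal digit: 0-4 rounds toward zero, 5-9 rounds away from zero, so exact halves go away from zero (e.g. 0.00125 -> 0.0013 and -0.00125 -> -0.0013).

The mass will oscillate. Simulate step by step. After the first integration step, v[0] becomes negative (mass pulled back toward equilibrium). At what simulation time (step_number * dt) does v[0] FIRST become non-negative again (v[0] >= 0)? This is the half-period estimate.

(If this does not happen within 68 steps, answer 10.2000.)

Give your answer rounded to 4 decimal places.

Answer: 2.7000

Derivation:
Step 0: x=[8.0000] v=[0.0000]
Step 1: x=[7.9504] v=[-0.3309]
Step 2: x=[7.8528] v=[-0.6508]
Step 3: x=[7.7104] v=[-0.9492]
Step 4: x=[7.5280] v=[-1.2162]
Step 5: x=[7.3116] v=[-1.4430]
Step 6: x=[7.0683] v=[-1.6220]
Step 7: x=[6.8062] v=[-1.7474]
Step 8: x=[6.5340] v=[-1.8149]
Step 9: x=[6.2606] v=[-1.8224]
Step 10: x=[5.9952] v=[-1.7696]
Step 11: x=[5.7465] v=[-1.6582]
Step 12: x=[5.5227] v=[-1.4920]
Step 13: x=[5.3312] v=[-1.2764]
Step 14: x=[5.1784] v=[-1.0186]
Step 15: x=[5.0693] v=[-0.7271]
Step 16: x=[5.0076] v=[-0.4115]
Step 17: x=[4.9953] v=[-0.0823]
Step 18: x=[5.0327] v=[0.2496]
First v>=0 after going negative at step 18, time=2.7000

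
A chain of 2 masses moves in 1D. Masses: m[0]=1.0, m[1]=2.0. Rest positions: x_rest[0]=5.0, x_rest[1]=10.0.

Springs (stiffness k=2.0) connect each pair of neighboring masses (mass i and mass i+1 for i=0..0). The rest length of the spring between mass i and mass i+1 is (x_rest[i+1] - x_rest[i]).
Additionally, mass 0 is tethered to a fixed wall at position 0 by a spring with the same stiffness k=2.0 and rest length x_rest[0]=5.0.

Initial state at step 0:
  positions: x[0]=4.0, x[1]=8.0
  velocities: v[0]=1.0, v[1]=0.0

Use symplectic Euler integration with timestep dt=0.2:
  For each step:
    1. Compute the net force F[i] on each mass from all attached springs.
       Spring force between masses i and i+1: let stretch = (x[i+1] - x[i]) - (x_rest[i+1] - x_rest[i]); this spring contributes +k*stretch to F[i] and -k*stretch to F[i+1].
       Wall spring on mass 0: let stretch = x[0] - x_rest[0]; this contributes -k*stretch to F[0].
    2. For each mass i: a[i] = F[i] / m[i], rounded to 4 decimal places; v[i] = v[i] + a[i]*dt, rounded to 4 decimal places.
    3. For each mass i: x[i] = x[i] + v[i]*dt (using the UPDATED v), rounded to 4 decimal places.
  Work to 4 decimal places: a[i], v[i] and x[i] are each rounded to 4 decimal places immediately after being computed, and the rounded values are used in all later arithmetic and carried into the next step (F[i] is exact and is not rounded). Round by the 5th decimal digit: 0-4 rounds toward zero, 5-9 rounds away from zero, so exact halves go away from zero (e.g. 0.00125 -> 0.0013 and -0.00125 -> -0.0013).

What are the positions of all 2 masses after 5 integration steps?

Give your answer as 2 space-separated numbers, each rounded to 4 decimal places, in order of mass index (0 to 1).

Answer: 4.5678 8.6778

Derivation:
Step 0: x=[4.0000 8.0000] v=[1.0000 0.0000]
Step 1: x=[4.2000 8.0400] v=[1.0000 0.2000]
Step 2: x=[4.3712 8.1264] v=[0.8560 0.4320]
Step 3: x=[4.4931 8.2626] v=[0.6096 0.6810]
Step 4: x=[4.5571 8.4480] v=[0.3202 0.9271]
Step 5: x=[4.5678 8.6778] v=[0.0537 1.1489]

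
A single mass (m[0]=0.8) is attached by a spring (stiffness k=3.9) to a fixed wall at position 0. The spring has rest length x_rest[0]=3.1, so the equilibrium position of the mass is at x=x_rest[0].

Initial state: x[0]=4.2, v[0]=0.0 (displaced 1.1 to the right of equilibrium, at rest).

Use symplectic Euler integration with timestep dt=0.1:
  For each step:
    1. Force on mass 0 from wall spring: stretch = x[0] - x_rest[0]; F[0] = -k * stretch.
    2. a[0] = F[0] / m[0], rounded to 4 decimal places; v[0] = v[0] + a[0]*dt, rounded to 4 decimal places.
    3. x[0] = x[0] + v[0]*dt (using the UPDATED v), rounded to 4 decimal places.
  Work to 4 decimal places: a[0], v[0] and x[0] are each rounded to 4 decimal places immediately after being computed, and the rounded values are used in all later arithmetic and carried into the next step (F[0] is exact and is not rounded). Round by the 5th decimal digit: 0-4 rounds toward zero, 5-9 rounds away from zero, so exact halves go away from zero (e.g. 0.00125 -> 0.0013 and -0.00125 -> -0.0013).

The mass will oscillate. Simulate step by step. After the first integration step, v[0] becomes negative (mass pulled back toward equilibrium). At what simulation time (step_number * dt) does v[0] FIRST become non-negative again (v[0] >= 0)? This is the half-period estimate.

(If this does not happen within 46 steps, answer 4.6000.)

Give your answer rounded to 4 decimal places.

Answer: 1.5000

Derivation:
Step 0: x=[4.2000] v=[0.0000]
Step 1: x=[4.1464] v=[-0.5363]
Step 2: x=[4.0418] v=[-1.0464]
Step 3: x=[3.8913] v=[-1.5055]
Step 4: x=[3.7022] v=[-1.8913]
Step 5: x=[3.4837] v=[-2.1849]
Step 6: x=[3.2465] v=[-2.3720]
Step 7: x=[3.0022] v=[-2.4434]
Step 8: x=[2.7626] v=[-2.3957]
Step 9: x=[2.5395] v=[-2.2312]
Step 10: x=[2.3437] v=[-1.9580]
Step 11: x=[2.1848] v=[-1.5893]
Step 12: x=[2.0705] v=[-1.1431]
Step 13: x=[2.0064] v=[-0.6412]
Step 14: x=[1.9956] v=[-0.1081]
Step 15: x=[2.0386] v=[0.4303]
First v>=0 after going negative at step 15, time=1.5000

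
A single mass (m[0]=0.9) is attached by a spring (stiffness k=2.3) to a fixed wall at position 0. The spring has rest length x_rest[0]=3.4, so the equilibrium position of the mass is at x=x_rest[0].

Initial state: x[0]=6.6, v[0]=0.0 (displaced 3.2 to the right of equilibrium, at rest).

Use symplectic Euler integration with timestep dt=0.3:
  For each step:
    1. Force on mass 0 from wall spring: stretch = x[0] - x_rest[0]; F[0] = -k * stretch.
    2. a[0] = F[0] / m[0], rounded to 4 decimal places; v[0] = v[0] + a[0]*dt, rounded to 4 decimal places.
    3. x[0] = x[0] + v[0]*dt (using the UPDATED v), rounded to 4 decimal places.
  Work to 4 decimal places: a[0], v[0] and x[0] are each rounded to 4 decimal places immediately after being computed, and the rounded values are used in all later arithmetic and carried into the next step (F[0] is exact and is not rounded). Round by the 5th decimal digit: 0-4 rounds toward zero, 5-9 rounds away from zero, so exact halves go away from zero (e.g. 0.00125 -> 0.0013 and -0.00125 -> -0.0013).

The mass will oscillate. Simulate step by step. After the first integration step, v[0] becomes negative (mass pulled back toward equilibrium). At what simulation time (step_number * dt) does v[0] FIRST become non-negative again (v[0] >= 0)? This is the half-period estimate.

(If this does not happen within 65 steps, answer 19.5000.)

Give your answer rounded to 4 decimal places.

Step 0: x=[6.6000] v=[0.0000]
Step 1: x=[5.8640] v=[-2.4533]
Step 2: x=[4.5613] v=[-4.3424]
Step 3: x=[2.9915] v=[-5.2327]
Step 4: x=[1.5157] v=[-4.9195]
Step 5: x=[0.4732] v=[-3.4749]
Step 6: x=[0.1039] v=[-1.2310]
Step 7: x=[0.4927] v=[1.2960]
First v>=0 after going negative at step 7, time=2.1000

Answer: 2.1000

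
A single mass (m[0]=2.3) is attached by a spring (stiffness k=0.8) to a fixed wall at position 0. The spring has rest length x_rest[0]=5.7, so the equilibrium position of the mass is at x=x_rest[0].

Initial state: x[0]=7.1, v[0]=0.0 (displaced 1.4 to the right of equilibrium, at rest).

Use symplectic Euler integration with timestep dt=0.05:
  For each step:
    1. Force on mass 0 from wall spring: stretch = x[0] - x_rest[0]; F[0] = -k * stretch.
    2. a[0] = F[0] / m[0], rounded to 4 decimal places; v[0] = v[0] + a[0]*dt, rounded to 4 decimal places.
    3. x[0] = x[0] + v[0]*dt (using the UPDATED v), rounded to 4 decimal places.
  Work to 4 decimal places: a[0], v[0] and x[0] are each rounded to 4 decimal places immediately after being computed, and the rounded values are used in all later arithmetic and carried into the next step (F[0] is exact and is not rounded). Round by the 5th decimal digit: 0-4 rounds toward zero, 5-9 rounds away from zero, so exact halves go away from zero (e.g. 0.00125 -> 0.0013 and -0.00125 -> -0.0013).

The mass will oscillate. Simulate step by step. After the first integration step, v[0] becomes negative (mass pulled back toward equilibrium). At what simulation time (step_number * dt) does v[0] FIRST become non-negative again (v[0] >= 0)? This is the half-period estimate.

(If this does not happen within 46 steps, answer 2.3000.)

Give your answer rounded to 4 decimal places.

Step 0: x=[7.1000] v=[0.0000]
Step 1: x=[7.0988] v=[-0.0244]
Step 2: x=[7.0964] v=[-0.0487]
Step 3: x=[7.0928] v=[-0.0730]
Step 4: x=[7.0879] v=[-0.0972]
Step 5: x=[7.0818] v=[-0.1213]
Step 6: x=[7.0745] v=[-0.1453]
Step 7: x=[7.0660] v=[-0.1692]
Step 8: x=[7.0564] v=[-0.1930]
Step 9: x=[7.0456] v=[-0.2166]
Step 10: x=[7.0336] v=[-0.2400]
Step 11: x=[7.0204] v=[-0.2632]
Step 12: x=[7.0061] v=[-0.2862]
Step 13: x=[6.9907] v=[-0.3089]
Step 14: x=[6.9741] v=[-0.3313]
Step 15: x=[6.9564] v=[-0.3535]
Step 16: x=[6.9376] v=[-0.3754]
Step 17: x=[6.9178] v=[-0.3969]
Step 18: x=[6.8969] v=[-0.4181]
Step 19: x=[6.8750] v=[-0.4389]
Step 20: x=[6.8520] v=[-0.4593]
Step 21: x=[6.8280] v=[-0.4793]
Step 22: x=[6.8031] v=[-0.4989]
Step 23: x=[6.7772] v=[-0.5181]
Step 24: x=[6.7504] v=[-0.5368]
Step 25: x=[6.7226] v=[-0.5551]
Step 26: x=[6.6940] v=[-0.5729]
Step 27: x=[6.6645] v=[-0.5902]
Step 28: x=[6.6342] v=[-0.6070]
Step 29: x=[6.6030] v=[-0.6232]
Step 30: x=[6.5711] v=[-0.6389]
Step 31: x=[6.5384] v=[-0.6541]
Step 32: x=[6.5050] v=[-0.6687]
Step 33: x=[6.4709] v=[-0.6827]
Step 34: x=[6.4361] v=[-0.6961]
Step 35: x=[6.4007] v=[-0.7089]
Step 36: x=[6.3646] v=[-0.7211]
Step 37: x=[6.3280] v=[-0.7327]
Step 38: x=[6.2908] v=[-0.7436]
Step 39: x=[6.2531] v=[-0.7539]
Step 40: x=[6.2149] v=[-0.7635]
Step 41: x=[6.1763] v=[-0.7725]
Step 42: x=[6.1373] v=[-0.7808]
Step 43: x=[6.0979] v=[-0.7884]
Step 44: x=[6.0581] v=[-0.7953]
Step 45: x=[6.0180] v=[-0.8015]
Step 46: x=[5.9777] v=[-0.8070]
v[0] did not become non-negative within 46 steps; using fallback time=2.3000

Answer: 2.3000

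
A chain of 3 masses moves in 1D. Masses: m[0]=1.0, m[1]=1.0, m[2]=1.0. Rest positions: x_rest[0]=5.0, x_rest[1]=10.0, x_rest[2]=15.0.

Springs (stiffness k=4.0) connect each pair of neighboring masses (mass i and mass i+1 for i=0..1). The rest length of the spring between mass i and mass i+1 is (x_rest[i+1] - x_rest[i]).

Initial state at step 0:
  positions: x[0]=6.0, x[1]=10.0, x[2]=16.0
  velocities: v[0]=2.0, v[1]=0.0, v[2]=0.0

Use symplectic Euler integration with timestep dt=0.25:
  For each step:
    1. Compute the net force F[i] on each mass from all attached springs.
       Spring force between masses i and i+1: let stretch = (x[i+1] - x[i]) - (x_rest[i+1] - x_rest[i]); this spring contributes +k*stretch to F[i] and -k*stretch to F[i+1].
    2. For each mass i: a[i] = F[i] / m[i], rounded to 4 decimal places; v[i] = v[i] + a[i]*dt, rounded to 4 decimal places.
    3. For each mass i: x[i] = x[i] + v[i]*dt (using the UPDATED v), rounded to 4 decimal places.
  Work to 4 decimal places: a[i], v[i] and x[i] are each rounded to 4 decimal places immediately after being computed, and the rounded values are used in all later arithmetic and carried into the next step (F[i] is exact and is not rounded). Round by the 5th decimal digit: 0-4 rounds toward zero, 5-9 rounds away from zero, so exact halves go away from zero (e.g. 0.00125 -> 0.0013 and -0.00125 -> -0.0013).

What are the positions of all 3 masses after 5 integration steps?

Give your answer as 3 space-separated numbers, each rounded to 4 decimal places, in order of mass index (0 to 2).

Answer: 6.7725 11.5508 16.1767

Derivation:
Step 0: x=[6.0000 10.0000 16.0000] v=[2.0000 0.0000 0.0000]
Step 1: x=[6.2500 10.5000 15.7500] v=[1.0000 2.0000 -1.0000]
Step 2: x=[6.3125 11.2500 15.4375] v=[0.2500 3.0000 -1.2500]
Step 3: x=[6.3594 11.8125 15.3281] v=[0.1875 2.2500 -0.4375]
Step 4: x=[6.5196 11.8906 15.5898] v=[0.6406 0.3125 1.0469]
Step 5: x=[6.7725 11.5508 16.1767] v=[1.0116 -1.3593 2.3477]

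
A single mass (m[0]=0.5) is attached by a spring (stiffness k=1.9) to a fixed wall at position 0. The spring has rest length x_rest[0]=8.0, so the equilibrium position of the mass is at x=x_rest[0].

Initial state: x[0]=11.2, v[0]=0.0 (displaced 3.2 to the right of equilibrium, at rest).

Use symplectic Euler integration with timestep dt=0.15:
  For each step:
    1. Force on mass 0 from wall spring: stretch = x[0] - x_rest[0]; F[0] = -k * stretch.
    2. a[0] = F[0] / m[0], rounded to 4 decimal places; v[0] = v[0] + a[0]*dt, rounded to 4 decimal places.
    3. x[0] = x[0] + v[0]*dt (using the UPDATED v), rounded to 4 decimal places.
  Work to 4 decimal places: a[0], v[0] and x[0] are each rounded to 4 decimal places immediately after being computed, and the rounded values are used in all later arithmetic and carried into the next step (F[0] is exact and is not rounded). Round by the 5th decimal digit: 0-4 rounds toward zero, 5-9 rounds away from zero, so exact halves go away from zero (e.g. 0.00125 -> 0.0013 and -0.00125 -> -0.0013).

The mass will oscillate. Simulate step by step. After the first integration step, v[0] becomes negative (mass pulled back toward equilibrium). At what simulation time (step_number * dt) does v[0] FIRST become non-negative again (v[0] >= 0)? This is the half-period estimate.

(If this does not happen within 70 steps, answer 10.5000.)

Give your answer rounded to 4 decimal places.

Step 0: x=[11.2000] v=[0.0000]
Step 1: x=[10.9264] v=[-1.8240]
Step 2: x=[10.4026] v=[-3.4920]
Step 3: x=[9.6734] v=[-4.8615]
Step 4: x=[8.8011] v=[-5.8153]
Step 5: x=[7.8603] v=[-6.2719]
Step 6: x=[6.9315] v=[-6.1923]
Step 7: x=[6.0940] v=[-5.5833]
Step 8: x=[5.4195] v=[-4.4969]
Step 9: x=[4.9656] v=[-3.0260]
Step 10: x=[4.7711] v=[-1.2964]
Step 11: x=[4.8527] v=[0.5441]
First v>=0 after going negative at step 11, time=1.6500

Answer: 1.6500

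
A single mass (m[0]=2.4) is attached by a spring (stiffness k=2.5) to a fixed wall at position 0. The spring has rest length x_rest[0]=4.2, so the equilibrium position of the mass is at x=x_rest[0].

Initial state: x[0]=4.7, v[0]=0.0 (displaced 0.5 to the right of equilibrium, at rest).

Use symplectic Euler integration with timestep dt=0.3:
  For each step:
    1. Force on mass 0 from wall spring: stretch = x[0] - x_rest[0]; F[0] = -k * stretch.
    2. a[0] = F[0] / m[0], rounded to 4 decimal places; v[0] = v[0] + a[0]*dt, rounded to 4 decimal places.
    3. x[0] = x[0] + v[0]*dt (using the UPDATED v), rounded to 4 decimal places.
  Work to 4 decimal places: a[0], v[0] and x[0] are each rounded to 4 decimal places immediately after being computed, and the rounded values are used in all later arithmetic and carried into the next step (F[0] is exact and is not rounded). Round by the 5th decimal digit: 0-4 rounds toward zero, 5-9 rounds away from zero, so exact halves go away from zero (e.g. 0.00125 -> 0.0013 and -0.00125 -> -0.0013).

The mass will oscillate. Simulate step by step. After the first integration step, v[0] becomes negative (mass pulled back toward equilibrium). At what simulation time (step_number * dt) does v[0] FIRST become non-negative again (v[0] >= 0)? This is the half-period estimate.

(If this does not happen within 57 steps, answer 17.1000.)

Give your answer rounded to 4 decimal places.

Answer: 3.3000

Derivation:
Step 0: x=[4.7000] v=[0.0000]
Step 1: x=[4.6531] v=[-0.1562]
Step 2: x=[4.5638] v=[-0.2978]
Step 3: x=[4.4404] v=[-0.4115]
Step 4: x=[4.2944] v=[-0.4866]
Step 5: x=[4.1396] v=[-0.5161]
Step 6: x=[3.9904] v=[-0.4972]
Step 7: x=[3.8609] v=[-0.4317]
Step 8: x=[3.7632] v=[-0.3257]
Step 9: x=[3.7064] v=[-0.1892]
Step 10: x=[3.6959] v=[-0.0349]
Step 11: x=[3.7327] v=[0.1226]
First v>=0 after going negative at step 11, time=3.3000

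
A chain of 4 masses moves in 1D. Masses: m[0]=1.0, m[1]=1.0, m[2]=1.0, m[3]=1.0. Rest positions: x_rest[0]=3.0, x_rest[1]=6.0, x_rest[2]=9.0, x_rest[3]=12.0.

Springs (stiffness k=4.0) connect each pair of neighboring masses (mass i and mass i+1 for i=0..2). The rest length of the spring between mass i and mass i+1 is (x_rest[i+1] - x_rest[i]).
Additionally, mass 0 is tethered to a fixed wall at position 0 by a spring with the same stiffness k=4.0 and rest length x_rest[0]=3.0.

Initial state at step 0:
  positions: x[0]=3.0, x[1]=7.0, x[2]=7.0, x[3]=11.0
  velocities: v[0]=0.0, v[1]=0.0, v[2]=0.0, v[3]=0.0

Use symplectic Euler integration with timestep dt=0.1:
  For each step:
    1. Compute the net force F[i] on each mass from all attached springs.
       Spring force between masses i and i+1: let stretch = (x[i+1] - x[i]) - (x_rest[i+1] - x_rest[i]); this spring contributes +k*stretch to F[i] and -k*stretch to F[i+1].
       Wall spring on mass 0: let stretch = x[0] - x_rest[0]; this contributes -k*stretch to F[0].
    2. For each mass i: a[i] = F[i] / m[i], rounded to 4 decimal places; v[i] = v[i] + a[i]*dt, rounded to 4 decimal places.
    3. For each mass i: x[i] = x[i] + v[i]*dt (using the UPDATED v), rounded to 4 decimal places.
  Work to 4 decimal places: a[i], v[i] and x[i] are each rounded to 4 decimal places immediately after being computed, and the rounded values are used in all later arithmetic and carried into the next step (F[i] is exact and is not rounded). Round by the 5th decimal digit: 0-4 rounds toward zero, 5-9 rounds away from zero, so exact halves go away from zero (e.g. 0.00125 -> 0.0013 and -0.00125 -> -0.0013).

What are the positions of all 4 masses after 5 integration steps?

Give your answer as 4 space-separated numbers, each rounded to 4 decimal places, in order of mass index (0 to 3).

Step 0: x=[3.0000 7.0000 7.0000 11.0000] v=[0.0000 0.0000 0.0000 0.0000]
Step 1: x=[3.0400 6.8400 7.1600 10.9600] v=[0.4000 -1.6000 1.6000 -0.4000]
Step 2: x=[3.1104 6.5408 7.4592 10.8880] v=[0.7040 -2.9920 2.9920 -0.7200]
Step 3: x=[3.1936 6.1411 7.8588 10.7989] v=[0.8320 -3.9968 3.9962 -0.8915]
Step 4: x=[3.2670 5.6922 8.3073 10.7122] v=[0.7336 -4.4887 4.4852 -0.8675]
Step 5: x=[3.3067 5.2509 8.7474 10.6493] v=[0.3969 -4.4127 4.4011 -0.6295]

Answer: 3.3067 5.2509 8.7474 10.6493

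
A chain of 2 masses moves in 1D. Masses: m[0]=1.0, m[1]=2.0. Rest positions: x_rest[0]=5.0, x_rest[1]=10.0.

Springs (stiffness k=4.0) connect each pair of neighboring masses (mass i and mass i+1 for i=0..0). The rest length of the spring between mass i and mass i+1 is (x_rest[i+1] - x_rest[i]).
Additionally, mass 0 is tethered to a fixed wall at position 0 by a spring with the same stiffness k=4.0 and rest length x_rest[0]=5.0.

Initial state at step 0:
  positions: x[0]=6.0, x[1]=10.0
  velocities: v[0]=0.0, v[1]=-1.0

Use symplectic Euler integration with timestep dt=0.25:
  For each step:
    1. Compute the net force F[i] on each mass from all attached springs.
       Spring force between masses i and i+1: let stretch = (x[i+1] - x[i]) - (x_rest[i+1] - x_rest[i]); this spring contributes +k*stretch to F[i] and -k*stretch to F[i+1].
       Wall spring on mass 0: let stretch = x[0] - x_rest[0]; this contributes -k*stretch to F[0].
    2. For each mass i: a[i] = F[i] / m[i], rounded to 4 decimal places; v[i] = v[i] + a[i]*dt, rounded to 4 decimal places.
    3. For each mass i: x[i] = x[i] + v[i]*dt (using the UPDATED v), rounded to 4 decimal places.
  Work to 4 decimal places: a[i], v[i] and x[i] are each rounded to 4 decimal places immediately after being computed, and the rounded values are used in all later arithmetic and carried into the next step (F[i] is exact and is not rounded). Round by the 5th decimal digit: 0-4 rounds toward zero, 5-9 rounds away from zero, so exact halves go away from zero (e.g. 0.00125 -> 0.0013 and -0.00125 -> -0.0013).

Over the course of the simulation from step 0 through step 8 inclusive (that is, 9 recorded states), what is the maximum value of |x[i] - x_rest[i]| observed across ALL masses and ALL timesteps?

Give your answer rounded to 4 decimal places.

Answer: 1.2320

Derivation:
Step 0: x=[6.0000 10.0000] v=[0.0000 -1.0000]
Step 1: x=[5.5000 9.8750] v=[-2.0000 -0.5000]
Step 2: x=[4.7188 9.8281] v=[-3.1250 -0.1875]
Step 3: x=[4.0352 9.7676] v=[-2.7345 -0.2422]
Step 4: x=[3.7759 9.6155] v=[-1.0373 -0.6084]
Step 5: x=[4.0325 9.3585] v=[1.0264 -1.0282]
Step 6: x=[4.6125 9.0607] v=[2.3199 -1.1912]
Step 7: x=[5.1514 8.8319] v=[2.1556 -0.9153]
Step 8: x=[5.3226 8.7680] v=[0.6847 -0.2556]
Max displacement = 1.2320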